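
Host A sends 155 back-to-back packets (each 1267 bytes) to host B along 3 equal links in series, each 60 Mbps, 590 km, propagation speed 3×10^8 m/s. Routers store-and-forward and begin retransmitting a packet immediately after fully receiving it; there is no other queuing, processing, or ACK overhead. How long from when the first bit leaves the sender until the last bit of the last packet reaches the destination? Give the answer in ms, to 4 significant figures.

32.42 ms

Per-hop transmission t_tx = L/R = 10136/60000000 = 0.168933 ms.
Per-hop propagation t_prop = 590000/300000000 = 1.96667 ms.
Pipeline fill: first packet needs 3·t_tx to clear all hops; remaining 154 packets each add one t_tx.
Total = (3+155-1)·t_tx + 3·t_prop = 157·0.168933 + 3·1.96667 = 32.42 ms.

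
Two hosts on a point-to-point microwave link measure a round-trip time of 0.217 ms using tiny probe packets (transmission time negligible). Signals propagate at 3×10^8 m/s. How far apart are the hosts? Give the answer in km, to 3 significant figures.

32.6 km

One-way propagation = RTT/2 = 0.1085 ms.
d = s × t = 300000000 × 0.0001085 = 32.6 km.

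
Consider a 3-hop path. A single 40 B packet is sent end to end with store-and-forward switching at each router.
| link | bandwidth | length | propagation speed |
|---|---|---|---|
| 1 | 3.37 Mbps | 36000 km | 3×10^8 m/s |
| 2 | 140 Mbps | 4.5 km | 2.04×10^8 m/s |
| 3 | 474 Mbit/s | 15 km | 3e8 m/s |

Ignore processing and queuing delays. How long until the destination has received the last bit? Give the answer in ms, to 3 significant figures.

120 ms

L = 40 × 8 = 320 bits.
Transmission delays (L/R per hop): 0.0949555, 0.00228571, 0.000675105 ms; sum = 0.0979163 ms.
Propagation delays (d/s per hop): 120, 0.0220588, 0.05 ms; sum = 120.072 ms.
End-to-end = 120 ms.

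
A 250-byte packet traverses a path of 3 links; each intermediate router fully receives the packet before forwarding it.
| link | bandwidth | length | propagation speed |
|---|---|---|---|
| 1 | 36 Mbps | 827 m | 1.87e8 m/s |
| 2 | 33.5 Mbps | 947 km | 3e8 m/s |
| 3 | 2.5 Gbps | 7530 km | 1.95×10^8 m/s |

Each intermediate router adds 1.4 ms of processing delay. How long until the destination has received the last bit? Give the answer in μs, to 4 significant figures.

L = 250 × 8 = 2000 bits.
Transmission delays (L/R per hop): 55.5556, 59.7015, 0.8 μs; sum = 116.057 μs.
Propagation delays (d/s per hop): 4.42246, 3156.67, 38615.4 μs; sum = 41776.5 μs.
Processing at 2 router(s): 2 × 1.4 ms = 2800 μs.
End-to-end = 44690 μs.

44690 μs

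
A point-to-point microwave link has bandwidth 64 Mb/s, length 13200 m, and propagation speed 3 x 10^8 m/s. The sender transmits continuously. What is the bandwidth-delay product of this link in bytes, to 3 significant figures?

Propagation delay = 13200 / 300000000 = 4.4e-05 s.
BDP = R × t_prop = 64000000 × 4.4e-05 = 2816 bits.
In bytes: 2816/8 = 352 bytes.

352 bytes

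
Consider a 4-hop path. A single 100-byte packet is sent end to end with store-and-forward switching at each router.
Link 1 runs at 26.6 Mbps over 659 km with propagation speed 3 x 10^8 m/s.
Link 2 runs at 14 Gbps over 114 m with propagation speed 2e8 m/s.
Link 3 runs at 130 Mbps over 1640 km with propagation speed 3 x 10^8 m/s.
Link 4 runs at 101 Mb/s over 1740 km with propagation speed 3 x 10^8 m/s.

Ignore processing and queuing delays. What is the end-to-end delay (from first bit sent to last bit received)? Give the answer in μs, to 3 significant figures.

L = 100 × 8 = 800 bits.
Transmission delays (L/R per hop): 30.0752, 0.0571429, 6.15385, 7.92079 μs; sum = 44.207 μs.
Propagation delays (d/s per hop): 2196.67, 0.57, 5466.67, 5800 μs; sum = 13463.9 μs.
End-to-end = 13500 μs.

13500 μs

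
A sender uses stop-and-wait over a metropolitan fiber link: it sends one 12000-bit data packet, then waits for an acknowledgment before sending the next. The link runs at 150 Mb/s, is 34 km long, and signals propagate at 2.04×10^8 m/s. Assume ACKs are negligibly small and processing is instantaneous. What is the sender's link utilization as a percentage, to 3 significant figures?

t_tx = L/R = 12000/150000000 = 8e-05 s.
t_prop = 34000/204000000 = 0.000166667 s; RTT = 0.000333333 s.
Cycle = t_tx + RTT = 0.000413333 s.
Utilization = t_tx / cycle = 8e-05/0.000413333 = 19.4 %.

19.4 %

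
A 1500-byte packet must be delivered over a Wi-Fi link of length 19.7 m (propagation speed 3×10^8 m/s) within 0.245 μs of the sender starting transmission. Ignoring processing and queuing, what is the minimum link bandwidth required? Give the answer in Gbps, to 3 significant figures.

L = 12000 bits.
Propagation delay = 19.7 / 300000000 = 0.0656667 μs.
Transmission budget = 0.245 − 0.0656667 = 0.179333 μs.
R ≥ L / t_tx = 12000 bits / 1.79333e-07 s = 66.9 Gbps.

66.9 Gbps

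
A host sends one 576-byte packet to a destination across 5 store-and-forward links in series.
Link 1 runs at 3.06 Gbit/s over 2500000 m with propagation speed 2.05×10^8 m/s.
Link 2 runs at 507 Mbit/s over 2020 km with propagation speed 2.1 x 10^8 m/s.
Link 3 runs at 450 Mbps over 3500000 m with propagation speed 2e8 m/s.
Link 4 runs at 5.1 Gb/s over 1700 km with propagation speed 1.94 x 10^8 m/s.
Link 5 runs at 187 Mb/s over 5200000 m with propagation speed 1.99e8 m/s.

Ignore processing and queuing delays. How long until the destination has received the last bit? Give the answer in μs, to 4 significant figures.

L = 576 × 8 = 4608 bits.
Transmission delays (L/R per hop): 1.50588, 9.08876, 10.24, 0.903529, 24.6417 μs; sum = 46.3799 μs.
Propagation delays (d/s per hop): 12195.1, 9619.05, 17500, 8762.89, 26130.7 μs; sum = 74207.7 μs.
End-to-end = 74250 μs.

74250 μs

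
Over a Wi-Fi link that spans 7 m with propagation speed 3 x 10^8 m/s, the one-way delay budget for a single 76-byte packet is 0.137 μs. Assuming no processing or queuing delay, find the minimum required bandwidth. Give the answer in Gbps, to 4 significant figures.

5.349 Gbps

L = 608 bits.
Propagation delay = 7 / 300000000 = 0.0233333 μs.
Transmission budget = 0.137 − 0.0233333 = 0.113667 μs.
R ≥ L / t_tx = 608 bits / 1.13667e-07 s = 5.349 Gbps.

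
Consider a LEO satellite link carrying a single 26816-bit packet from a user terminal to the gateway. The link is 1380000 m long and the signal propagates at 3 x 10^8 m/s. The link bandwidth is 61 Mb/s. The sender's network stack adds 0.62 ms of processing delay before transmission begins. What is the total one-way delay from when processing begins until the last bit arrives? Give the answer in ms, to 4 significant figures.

5.660 ms

Transmission delay = L/R = 26816 / 61000000 = 0.439607 ms.
Propagation delay = d/s = 1380000 m / 300000000 m/s = 4.6 ms.
Plus processing delay 0.62 ms = 0.62 ms.
Total = 5.660 ms.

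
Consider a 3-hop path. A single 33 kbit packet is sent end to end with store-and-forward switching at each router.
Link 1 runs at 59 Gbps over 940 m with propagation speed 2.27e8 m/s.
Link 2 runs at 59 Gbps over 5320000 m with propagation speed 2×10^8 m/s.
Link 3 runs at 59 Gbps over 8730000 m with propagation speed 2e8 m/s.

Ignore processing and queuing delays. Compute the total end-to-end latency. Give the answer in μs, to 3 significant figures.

70300 μs

L = 33000 bits.
Transmission delay per hop = L/R = 33000/59000000000 = 0.559322 μs; 3 hops → 1.67797 μs.
Propagation delays (d/s per hop): 4.14097, 26600, 43650 μs; sum = 70254.1 μs.
End-to-end = 70300 μs.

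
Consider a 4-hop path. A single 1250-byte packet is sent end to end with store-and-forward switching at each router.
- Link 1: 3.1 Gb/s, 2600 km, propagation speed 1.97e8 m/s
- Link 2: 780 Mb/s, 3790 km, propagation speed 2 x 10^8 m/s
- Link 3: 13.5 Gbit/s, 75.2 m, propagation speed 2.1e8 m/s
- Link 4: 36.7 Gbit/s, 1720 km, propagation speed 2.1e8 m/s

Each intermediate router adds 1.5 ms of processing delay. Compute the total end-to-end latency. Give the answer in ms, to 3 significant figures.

44.9 ms

L = 1250 × 8 = 10000 bits.
Transmission delays (L/R per hop): 0.00322581, 0.0128205, 0.000740741, 0.00027248 ms; sum = 0.0170595 ms.
Propagation delays (d/s per hop): 13.198, 18.95, 0.000358095, 8.19048 ms; sum = 40.3388 ms.
Processing at 3 router(s): 3 × 1.5 ms = 4.5 ms.
End-to-end = 44.9 ms.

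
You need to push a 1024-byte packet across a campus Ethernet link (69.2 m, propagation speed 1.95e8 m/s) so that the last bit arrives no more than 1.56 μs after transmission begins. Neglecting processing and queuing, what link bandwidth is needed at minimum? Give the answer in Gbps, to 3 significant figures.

6.80 Gbps

L = 8192 bits.
Propagation delay = 69.2 / 195000000 = 0.354872 μs.
Transmission budget = 1.56 − 0.354872 = 1.20513 μs.
R ≥ L / t_tx = 8192 bits / 1.20513e-06 s = 6.80 Gbps.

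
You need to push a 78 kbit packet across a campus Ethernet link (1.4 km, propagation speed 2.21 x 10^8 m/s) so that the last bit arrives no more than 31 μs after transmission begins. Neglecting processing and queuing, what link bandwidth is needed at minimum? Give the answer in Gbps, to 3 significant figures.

3.16 Gbps

Propagation delay = 1400 / 221000000 = 6.33484 μs.
Transmission budget = 31 − 6.33484 = 24.6652 μs.
R ≥ L / t_tx = 78000 bits / 2.46652e-05 s = 3.16 Gbps.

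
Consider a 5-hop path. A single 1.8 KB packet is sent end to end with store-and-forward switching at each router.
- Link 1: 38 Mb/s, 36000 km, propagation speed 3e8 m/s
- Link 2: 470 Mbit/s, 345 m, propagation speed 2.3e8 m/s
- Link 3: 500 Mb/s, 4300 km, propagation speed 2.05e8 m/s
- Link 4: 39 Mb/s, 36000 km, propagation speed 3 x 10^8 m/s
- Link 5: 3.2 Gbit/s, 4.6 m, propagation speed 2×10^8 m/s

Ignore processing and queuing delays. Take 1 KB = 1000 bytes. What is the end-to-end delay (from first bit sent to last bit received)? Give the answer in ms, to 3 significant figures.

262 ms

L = 14400 bits.
Transmission delays (L/R per hop): 0.378947, 0.0306383, 0.0288, 0.369231, 0.0045 ms; sum = 0.812116 ms.
Propagation delays (d/s per hop): 120, 0.0015, 20.9756, 120, 2.3e-05 ms; sum = 260.977 ms.
End-to-end = 262 ms.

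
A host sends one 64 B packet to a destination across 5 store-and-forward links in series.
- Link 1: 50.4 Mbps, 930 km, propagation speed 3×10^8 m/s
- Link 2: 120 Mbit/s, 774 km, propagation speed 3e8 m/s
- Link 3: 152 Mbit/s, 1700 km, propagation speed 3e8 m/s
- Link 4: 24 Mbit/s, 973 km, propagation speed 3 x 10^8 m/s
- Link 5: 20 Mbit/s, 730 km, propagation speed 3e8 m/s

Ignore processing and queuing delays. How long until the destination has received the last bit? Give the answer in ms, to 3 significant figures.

L = 64 × 8 = 512 bits.
Transmission delays (L/R per hop): 0.0101587, 0.00426667, 0.00336842, 0.0213333, 0.0256 ms; sum = 0.0647272 ms.
Propagation delays (d/s per hop): 3.1, 2.58, 5.66667, 3.24333, 2.43333 ms; sum = 17.0233 ms.
End-to-end = 17.1 ms.

17.1 ms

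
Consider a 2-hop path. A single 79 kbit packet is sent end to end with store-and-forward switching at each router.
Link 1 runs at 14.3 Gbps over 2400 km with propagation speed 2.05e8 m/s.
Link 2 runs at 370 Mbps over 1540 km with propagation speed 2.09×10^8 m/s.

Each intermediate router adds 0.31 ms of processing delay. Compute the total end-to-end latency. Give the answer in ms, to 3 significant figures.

L = 79000 bits.
Transmission delays (L/R per hop): 0.00552448, 0.213514 ms; sum = 0.219038 ms.
Propagation delays (d/s per hop): 11.7073, 7.36842 ms; sum = 19.0757 ms.
Processing at 1 router(s): 1 × 0.31 ms = 0.31 ms.
End-to-end = 19.6 ms.

19.6 ms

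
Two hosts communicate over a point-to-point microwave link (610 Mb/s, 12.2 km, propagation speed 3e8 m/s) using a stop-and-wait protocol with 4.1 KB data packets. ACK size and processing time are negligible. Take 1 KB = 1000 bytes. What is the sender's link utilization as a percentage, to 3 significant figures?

t_tx = L/R = 32800/610000000 = 5.37705e-05 s.
t_prop = 12200/300000000 = 4.06667e-05 s; RTT = 8.13333e-05 s.
Cycle = t_tx + RTT = 0.000135104 s.
Utilization = t_tx / cycle = 5.37705e-05/0.000135104 = 39.8 %.

39.8 %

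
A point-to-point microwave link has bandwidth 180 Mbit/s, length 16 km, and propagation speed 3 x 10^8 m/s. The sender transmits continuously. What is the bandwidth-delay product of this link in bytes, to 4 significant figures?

Propagation delay = 16000 / 300000000 = 5.33333e-05 s.
BDP = R × t_prop = 180000000 × 5.33333e-05 = 9600 bits.
In bytes: 9600/8 = 1200 bytes.

1200 bytes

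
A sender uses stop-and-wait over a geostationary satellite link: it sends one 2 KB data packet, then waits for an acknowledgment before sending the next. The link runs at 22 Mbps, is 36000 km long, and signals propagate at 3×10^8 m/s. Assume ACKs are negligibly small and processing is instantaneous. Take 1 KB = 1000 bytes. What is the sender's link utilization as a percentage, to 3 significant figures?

0.302 %

t_tx = L/R = 16000/22000000 = 0.000727273 s.
t_prop = 36000000/300000000 = 0.12 s; RTT = 0.24 s.
Cycle = t_tx + RTT = 0.240727 s.
Utilization = t_tx / cycle = 0.000727273/0.240727 = 0.302 %.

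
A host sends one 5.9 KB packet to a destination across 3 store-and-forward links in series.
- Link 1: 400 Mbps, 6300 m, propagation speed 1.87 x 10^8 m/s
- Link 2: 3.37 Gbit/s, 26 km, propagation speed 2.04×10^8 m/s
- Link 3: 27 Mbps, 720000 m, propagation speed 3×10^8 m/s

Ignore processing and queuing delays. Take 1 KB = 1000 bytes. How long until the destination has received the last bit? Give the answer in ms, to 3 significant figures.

4.44 ms

L = 47200 bits.
Transmission delays (L/R per hop): 0.118, 0.0140059, 1.74815 ms; sum = 1.88015 ms.
Propagation delays (d/s per hop): 0.0336898, 0.127451, 2.4 ms; sum = 2.56114 ms.
End-to-end = 4.44 ms.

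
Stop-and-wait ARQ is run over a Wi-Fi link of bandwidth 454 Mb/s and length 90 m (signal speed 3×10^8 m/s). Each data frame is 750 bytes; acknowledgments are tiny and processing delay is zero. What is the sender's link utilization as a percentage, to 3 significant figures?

t_tx = L/R = 6000/454000000 = 1.32159e-05 s.
t_prop = 90/300000000 = 3e-07 s; RTT = 6e-07 s.
Cycle = t_tx + RTT = 1.38159e-05 s.
Utilization = t_tx / cycle = 1.32159e-05/1.38159e-05 = 95.7 %.

95.7 %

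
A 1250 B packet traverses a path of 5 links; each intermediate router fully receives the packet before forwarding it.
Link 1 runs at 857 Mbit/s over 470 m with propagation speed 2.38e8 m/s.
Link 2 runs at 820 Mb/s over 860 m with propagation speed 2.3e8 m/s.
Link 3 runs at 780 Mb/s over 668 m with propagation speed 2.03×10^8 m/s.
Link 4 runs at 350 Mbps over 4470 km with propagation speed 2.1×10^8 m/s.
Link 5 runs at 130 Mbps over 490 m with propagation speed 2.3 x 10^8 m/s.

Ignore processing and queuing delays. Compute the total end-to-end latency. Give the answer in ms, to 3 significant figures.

L = 1250 × 8 = 10000 bits.
Transmission delays (L/R per hop): 0.0116686, 0.0121951, 0.0128205, 0.0285714, 0.0769231 ms; sum = 0.142179 ms.
Propagation delays (d/s per hop): 0.00197479, 0.00373913, 0.00329064, 21.2857, 0.00213043 ms; sum = 21.2968 ms.
End-to-end = 21.4 ms.

21.4 ms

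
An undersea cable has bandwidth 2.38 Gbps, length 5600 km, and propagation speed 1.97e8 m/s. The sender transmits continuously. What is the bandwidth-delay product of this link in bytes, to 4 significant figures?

Propagation delay = 5600000 / 197000000 = 0.0284264 s.
BDP = R × t_prop = 2380000000 × 0.0284264 = 67654800 bits.
In bytes: 67654800/8 = 8457000 bytes.

8457000 bytes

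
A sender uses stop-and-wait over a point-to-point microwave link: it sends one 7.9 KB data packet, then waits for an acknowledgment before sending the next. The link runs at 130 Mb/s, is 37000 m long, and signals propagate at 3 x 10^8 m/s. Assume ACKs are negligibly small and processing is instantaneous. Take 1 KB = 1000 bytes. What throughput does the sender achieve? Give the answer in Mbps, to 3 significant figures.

t_tx = L/R = 63200/130000000 = 0.000486154 s.
t_prop = 37000/300000000 = 0.000123333 s; RTT = 0.000246667 s.
Cycle = t_tx + RTT = 0.000732821 s.
Throughput = L / cycle = 63200 / 0.000732821 = 86.2 Mbps.

86.2 Mbps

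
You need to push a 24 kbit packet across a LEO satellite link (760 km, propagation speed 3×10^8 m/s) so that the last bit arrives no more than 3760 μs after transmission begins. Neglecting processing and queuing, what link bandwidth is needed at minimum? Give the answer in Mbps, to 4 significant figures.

Propagation delay = 760000 / 300000000 = 2533.33 μs.
Transmission budget = 3760 − 2533.33 = 1226.67 μs.
R ≥ L / t_tx = 24000 bits / 0.00122667 s = 19.57 Mbps.

19.57 Mbps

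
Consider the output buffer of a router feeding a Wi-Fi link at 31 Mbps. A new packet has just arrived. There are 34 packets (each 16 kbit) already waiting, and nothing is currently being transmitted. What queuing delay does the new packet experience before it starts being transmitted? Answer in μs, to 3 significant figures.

17500 μs

Each queued packet: L/R = 16000/31000000 = 516.129 μs.
34 queued → 17548.4 μs.
Queuing delay = 17500 μs.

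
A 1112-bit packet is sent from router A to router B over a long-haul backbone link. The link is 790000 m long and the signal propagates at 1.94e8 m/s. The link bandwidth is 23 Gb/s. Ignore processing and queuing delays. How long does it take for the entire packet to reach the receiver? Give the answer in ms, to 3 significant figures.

Transmission delay = L/R = 1112 / 23000000000 = 4.83478e-05 ms.
Propagation delay = d/s = 790000 m / 194000000 m/s = 4.07216 ms.
Total = 4.07 ms.

4.07 ms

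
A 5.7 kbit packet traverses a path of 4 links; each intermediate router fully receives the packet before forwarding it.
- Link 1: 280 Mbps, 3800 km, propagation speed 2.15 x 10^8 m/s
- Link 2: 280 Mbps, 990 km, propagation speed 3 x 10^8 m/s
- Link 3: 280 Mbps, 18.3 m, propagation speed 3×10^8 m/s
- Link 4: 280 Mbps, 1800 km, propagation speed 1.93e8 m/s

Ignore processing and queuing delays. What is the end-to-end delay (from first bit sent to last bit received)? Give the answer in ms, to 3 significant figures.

L = 5700 bits.
Transmission delay per hop = L/R = 5700/280000000 = 0.0203571 ms; 4 hops → 0.0814286 ms.
Propagation delays (d/s per hop): 17.6744, 3.3, 6.1e-05, 9.32642 ms; sum = 30.3009 ms.
End-to-end = 30.4 ms.

30.4 ms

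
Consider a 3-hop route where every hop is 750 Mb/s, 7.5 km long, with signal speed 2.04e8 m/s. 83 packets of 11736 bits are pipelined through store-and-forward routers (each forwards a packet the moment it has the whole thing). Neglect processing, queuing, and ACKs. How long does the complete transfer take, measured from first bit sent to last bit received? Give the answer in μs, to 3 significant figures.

Per-hop transmission t_tx = L/R = 11736/750000000 = 15.648 μs.
Per-hop propagation t_prop = 7500/204000000 = 36.7647 μs.
Pipeline fill: first packet needs 3·t_tx to clear all hops; remaining 82 packets each add one t_tx.
Total = (3+83-1)·t_tx + 3·t_prop = 85·15.648 + 3·36.7647 = 1440 μs.

1440 μs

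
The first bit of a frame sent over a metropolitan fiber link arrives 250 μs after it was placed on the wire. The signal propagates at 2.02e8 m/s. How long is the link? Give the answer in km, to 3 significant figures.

50.5 km

d = s × t_prop = 202000000 × 0.00025 = 50.5 km.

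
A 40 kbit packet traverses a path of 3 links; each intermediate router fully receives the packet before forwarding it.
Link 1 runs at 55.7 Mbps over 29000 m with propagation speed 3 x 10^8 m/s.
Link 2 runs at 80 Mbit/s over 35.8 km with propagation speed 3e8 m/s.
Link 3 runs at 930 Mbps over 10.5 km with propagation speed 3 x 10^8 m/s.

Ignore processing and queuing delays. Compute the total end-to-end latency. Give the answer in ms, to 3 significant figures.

1.51 ms

L = 40000 bits.
Transmission delays (L/R per hop): 0.718133, 0.5, 0.0430108 ms; sum = 1.26114 ms.
Propagation delays (d/s per hop): 0.0966667, 0.119333, 0.035 ms; sum = 0.251 ms.
End-to-end = 1.51 ms.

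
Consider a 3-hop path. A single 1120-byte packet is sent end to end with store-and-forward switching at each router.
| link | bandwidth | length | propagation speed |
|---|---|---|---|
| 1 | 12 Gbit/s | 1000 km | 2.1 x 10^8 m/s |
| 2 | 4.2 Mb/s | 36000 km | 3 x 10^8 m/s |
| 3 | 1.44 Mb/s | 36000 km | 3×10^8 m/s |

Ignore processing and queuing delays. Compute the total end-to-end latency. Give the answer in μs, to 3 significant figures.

L = 1120 × 8 = 8960 bits.
Transmission delays (L/R per hop): 0.746667, 2133.33, 6222.22 μs; sum = 8356.3 μs.
Propagation delays (d/s per hop): 4761.9, 120000, 120000 μs; sum = 244762 μs.
End-to-end = 253000 μs.

253000 μs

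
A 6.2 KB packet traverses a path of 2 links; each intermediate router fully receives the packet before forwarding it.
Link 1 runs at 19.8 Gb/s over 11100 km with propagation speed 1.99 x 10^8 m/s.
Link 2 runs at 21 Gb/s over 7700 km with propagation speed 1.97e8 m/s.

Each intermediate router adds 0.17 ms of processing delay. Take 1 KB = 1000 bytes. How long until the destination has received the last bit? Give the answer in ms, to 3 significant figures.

L = 49600 bits.
Transmission delays (L/R per hop): 0.00250505, 0.0023619 ms; sum = 0.00486696 ms.
Propagation delays (d/s per hop): 55.7789, 39.0863 ms; sum = 94.8652 ms.
Processing at 1 router(s): 1 × 0.17 ms = 0.17 ms.
End-to-end = 95.0 ms.

95.0 ms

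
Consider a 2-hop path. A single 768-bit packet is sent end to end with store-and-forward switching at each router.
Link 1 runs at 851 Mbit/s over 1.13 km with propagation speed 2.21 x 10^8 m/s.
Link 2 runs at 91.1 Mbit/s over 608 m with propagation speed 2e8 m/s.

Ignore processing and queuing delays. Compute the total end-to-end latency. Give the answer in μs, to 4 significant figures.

Transmission delays (L/R per hop): 0.902468, 8.4303 μs; sum = 9.33276 μs.
Propagation delays (d/s per hop): 5.11312, 3.04 μs; sum = 8.15312 μs.
End-to-end = 17.49 μs.

17.49 μs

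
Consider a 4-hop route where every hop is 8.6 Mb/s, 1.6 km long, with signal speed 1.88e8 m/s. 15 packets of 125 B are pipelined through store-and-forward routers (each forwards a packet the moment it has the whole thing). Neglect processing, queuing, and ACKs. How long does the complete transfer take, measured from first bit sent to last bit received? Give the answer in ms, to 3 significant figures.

2.13 ms

Per-hop transmission t_tx = L/R = 1000/8600000 = 0.116279 ms.
Per-hop propagation t_prop = 1600/188000000 = 0.00851064 ms.
Pipeline fill: first packet needs 4·t_tx to clear all hops; remaining 14 packets each add one t_tx.
Total = (4+15-1)·t_tx + 4·t_prop = 18·0.116279 + 4·0.00851064 = 2.13 ms.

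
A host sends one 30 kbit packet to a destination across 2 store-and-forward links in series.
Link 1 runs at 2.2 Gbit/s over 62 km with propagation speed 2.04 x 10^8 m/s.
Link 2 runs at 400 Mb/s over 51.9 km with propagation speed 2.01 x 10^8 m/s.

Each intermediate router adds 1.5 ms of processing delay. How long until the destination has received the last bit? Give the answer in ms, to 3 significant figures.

L = 30000 bits.
Transmission delays (L/R per hop): 0.0136364, 0.075 ms; sum = 0.0886364 ms.
Propagation delays (d/s per hop): 0.303922, 0.258209 ms; sum = 0.562131 ms.
Processing at 1 router(s): 1 × 1.5 ms = 1.5 ms.
End-to-end = 2.15 ms.

2.15 ms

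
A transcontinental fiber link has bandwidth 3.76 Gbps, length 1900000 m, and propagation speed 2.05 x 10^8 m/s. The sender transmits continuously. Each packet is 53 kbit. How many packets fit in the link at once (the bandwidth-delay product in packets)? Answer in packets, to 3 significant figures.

Propagation delay = 1900000 / 2.05e+08 = 0.00926829 s.
BDP = R × t_prop = 3760000000 × 0.00926829 = 34848800 bits.
In packets of 53000 bits: 658 packets.

658 packets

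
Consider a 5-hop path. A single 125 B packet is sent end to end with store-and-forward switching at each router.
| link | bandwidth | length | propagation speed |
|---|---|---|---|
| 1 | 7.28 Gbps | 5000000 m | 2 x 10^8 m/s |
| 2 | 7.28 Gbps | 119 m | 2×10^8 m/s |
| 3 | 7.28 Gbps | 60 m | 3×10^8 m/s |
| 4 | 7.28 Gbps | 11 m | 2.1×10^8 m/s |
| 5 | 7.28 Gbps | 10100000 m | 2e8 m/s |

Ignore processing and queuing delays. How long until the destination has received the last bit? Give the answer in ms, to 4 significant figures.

L = 125 × 8 = 1000 bits.
Transmission delay per hop = L/R = 1000/7280000000 = 0.000137363 ms; 5 hops → 0.000686813 ms.
Propagation delays (d/s per hop): 25, 0.000595, 0.0002, 5.2381e-05, 50.5 ms; sum = 75.5008 ms.
End-to-end = 75.50 ms.

75.50 ms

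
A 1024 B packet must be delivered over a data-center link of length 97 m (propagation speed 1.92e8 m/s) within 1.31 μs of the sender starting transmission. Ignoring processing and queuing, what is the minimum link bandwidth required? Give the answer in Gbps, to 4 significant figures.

L = 8192 bits.
Propagation delay = 97 / 192000000 = 0.505208 μs.
Transmission budget = 1.31 − 0.505208 = 0.804792 μs.
R ≥ L / t_tx = 8192 bits / 8.04792e-07 s = 10.18 Gbps.

10.18 Gbps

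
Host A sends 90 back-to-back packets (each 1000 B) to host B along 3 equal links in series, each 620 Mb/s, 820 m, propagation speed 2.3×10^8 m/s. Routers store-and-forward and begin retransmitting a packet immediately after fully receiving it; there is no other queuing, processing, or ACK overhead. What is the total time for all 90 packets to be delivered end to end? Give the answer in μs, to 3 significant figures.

1200 μs

Per-hop transmission t_tx = L/R = 8000/620000000 = 12.9032 μs.
Per-hop propagation t_prop = 820/2.3e+08 = 3.56522 μs.
Pipeline fill: first packet needs 3·t_tx to clear all hops; remaining 89 packets each add one t_tx.
Total = (3+90-1)·t_tx + 3·t_prop = 92·12.9032 + 3·3.56522 = 1200 μs.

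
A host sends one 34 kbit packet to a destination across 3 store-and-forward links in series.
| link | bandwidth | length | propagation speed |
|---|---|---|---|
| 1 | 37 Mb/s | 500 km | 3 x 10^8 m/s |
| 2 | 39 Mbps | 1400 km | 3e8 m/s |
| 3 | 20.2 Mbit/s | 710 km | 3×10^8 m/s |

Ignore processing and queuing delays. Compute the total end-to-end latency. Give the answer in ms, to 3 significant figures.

L = 34000 bits.
Transmission delays (L/R per hop): 0.918919, 0.871795, 1.68317 ms; sum = 3.47388 ms.
Propagation delays (d/s per hop): 1.66667, 4.66667, 2.36667 ms; sum = 8.7 ms.
End-to-end = 12.2 ms.

12.2 ms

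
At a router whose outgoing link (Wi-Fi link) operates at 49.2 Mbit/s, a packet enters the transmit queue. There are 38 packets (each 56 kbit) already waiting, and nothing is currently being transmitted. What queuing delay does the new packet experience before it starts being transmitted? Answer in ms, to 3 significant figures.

Each queued packet: L/R = 56000/49200000 = 1.13821 ms.
38 queued → 43.252 ms.
Queuing delay = 43.3 ms.

43.3 ms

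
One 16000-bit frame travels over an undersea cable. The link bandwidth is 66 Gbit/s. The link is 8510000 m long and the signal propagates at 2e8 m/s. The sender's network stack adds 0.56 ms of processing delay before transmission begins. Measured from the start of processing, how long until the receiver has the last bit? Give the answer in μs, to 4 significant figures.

Transmission delay = L/R = 16000 / 66000000000 = 0.242424 μs.
Propagation delay = d/s = 8510000 m / 200000000 m/s = 42550 μs.
Plus processing delay 0.56 ms = 560 μs.
Total = 43110 μs.

43110 μs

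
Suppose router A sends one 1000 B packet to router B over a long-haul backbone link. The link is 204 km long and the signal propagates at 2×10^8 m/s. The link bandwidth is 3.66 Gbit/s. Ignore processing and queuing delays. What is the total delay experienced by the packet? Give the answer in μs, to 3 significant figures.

1020 μs

L = 1000 × 8 = 8000 bits.
Transmission delay = L/R = 8000 / 3660000000 = 2.18579 μs.
Propagation delay = d/s = 204000 m / 200000000 m/s = 1020 μs.
Total = 1020 μs.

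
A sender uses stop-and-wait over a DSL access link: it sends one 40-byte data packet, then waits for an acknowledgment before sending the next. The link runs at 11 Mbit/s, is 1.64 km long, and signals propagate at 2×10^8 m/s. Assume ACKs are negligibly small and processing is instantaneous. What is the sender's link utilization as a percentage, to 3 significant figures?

t_tx = L/R = 320/11000000 = 2.90909e-05 s.
t_prop = 1640/200000000 = 8.2e-06 s; RTT = 1.64e-05 s.
Cycle = t_tx + RTT = 4.54909e-05 s.
Utilization = t_tx / cycle = 2.90909e-05/4.54909e-05 = 63.9 %.

63.9 %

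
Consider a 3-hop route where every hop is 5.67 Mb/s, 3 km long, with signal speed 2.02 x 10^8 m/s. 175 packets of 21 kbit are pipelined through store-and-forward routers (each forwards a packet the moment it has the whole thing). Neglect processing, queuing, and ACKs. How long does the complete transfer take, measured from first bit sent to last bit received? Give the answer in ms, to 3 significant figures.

Per-hop transmission t_tx = L/R = 21000/5670000 = 3.7037 ms.
Per-hop propagation t_prop = 3000/202000000 = 0.0148515 ms.
Pipeline fill: first packet needs 3·t_tx to clear all hops; remaining 174 packets each add one t_tx.
Total = (3+175-1)·t_tx + 3·t_prop = 177·3.7037 + 3·0.0148515 = 656 ms.

656 ms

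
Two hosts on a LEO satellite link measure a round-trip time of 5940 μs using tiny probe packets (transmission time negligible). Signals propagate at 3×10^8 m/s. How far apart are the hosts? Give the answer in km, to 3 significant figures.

One-way propagation = RTT/2 = 2970 μs.
d = s × t = 300000000 × 0.00297 = 891 km.

891 km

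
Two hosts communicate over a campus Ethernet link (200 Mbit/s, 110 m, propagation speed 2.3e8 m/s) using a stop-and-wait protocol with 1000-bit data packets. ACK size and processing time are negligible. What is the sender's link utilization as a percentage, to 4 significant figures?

83.94 %

t_tx = L/R = 1000/200000000 = 5e-06 s.
t_prop = 110/2.3e+08 = 4.78261e-07 s; RTT = 9.56522e-07 s.
Cycle = t_tx + RTT = 5.95652e-06 s.
Utilization = t_tx / cycle = 5e-06/5.95652e-06 = 83.94 %.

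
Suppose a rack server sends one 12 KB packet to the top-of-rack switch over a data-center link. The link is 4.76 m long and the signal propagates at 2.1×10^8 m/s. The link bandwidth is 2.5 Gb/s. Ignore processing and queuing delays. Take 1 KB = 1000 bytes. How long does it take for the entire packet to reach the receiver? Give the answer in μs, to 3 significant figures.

L = 96000 bits.
Transmission delay = L/R = 96000 / 2500000000 = 38.4 μs.
Propagation delay = d/s = 4.76 m / 210000000 m/s = 0.0226667 μs.
Total = 38.4 μs.

38.4 μs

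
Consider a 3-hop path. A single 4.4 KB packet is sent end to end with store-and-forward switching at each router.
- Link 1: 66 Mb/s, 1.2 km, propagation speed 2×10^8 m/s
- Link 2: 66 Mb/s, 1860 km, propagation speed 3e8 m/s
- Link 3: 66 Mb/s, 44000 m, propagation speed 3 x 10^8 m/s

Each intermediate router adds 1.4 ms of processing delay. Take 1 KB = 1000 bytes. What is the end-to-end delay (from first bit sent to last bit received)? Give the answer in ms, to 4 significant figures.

L = 35200 bits.
Transmission delay per hop = L/R = 35200/66000000 = 0.533333 ms; 3 hops → 1.6 ms.
Propagation delays (d/s per hop): 0.006, 6.2, 0.146667 ms; sum = 6.35267 ms.
Processing at 2 router(s): 2 × 1.4 ms = 2.8 ms.
End-to-end = 10.75 ms.

10.75 ms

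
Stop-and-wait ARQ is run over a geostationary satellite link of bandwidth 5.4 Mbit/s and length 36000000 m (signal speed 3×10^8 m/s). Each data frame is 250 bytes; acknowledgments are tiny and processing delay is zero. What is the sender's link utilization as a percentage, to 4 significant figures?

0.1541 %

t_tx = L/R = 2000/5400000 = 0.00037037 s.
t_prop = 36000000/300000000 = 0.12 s; RTT = 0.24 s.
Cycle = t_tx + RTT = 0.24037 s.
Utilization = t_tx / cycle = 0.00037037/0.24037 = 0.1541 %.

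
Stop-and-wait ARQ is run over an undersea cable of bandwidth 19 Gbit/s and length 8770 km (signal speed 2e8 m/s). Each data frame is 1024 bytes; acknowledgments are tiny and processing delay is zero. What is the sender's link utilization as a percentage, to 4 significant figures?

0.0004916 %

t_tx = L/R = 8192/19000000000 = 4.31158e-07 s.
t_prop = 8770000/200000000 = 0.04385 s; RTT = 0.0877 s.
Cycle = t_tx + RTT = 0.0877004 s.
Utilization = t_tx / cycle = 4.31158e-07/0.0877004 = 0.0004916 %.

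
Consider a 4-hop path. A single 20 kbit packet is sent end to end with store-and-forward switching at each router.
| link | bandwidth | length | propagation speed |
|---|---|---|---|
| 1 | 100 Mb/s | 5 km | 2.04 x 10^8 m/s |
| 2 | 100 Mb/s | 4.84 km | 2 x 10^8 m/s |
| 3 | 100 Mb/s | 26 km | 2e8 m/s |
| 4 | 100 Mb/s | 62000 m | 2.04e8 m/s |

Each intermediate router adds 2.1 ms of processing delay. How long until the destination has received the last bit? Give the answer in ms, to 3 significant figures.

L = 20000 bits.
Transmission delay per hop = L/R = 20000/100000000 = 0.2 ms; 4 hops → 0.8 ms.
Propagation delays (d/s per hop): 0.0245098, 0.0242, 0.13, 0.303922 ms; sum = 0.482631 ms.
Processing at 3 router(s): 3 × 2.1 ms = 6.3 ms.
End-to-end = 7.58 ms.

7.58 ms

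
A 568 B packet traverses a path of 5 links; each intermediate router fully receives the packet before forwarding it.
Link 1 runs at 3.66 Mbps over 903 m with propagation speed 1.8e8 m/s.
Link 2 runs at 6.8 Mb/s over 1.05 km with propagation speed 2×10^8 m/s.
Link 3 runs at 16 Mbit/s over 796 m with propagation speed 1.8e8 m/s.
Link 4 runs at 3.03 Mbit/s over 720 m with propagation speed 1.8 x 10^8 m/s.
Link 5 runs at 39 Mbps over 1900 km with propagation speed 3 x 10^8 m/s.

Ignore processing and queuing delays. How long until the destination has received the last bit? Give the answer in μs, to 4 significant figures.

10160 μs

L = 568 × 8 = 4544 bits.
Transmission delays (L/R per hop): 1241.53, 668.235, 284, 1499.67, 116.513 μs; sum = 3809.95 μs.
Propagation delays (d/s per hop): 5.01667, 5.25, 4.42222, 4, 6333.33 μs; sum = 6352.02 μs.
End-to-end = 10160 μs.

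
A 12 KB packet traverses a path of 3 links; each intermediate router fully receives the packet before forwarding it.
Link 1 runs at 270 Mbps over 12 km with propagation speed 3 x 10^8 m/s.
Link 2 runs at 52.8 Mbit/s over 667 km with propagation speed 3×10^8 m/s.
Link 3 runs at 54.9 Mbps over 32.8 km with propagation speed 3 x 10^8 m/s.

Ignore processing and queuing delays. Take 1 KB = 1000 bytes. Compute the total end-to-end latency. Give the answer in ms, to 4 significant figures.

L = 96000 bits.
Transmission delays (L/R per hop): 0.355556, 1.81818, 1.74863 ms; sum = 3.92237 ms.
Propagation delays (d/s per hop): 0.04, 2.22333, 0.109333 ms; sum = 2.37267 ms.
End-to-end = 6.295 ms.

6.295 ms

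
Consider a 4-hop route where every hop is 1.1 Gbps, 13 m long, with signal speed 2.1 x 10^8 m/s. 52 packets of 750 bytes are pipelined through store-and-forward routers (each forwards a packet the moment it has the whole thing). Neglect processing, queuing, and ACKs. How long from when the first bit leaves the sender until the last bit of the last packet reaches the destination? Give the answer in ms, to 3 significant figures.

Per-hop transmission t_tx = L/R = 6000/1100000000 = 0.00545455 ms.
Per-hop propagation t_prop = 13/210000000 = 6.19048e-05 ms.
Pipeline fill: first packet needs 4·t_tx to clear all hops; remaining 51 packets each add one t_tx.
Total = (4+52-1)·t_tx + 4·t_prop = 55·0.00545455 + 4·6.19048e-05 = 0.300 ms.

0.300 ms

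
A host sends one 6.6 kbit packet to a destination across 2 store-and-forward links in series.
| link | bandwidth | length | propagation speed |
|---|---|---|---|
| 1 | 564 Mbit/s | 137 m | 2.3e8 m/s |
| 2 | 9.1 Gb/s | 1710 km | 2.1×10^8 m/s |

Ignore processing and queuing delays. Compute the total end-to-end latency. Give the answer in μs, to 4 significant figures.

8156 μs

L = 6600 bits.
Transmission delays (L/R per hop): 11.7021, 0.725275 μs; sum = 12.4274 μs.
Propagation delays (d/s per hop): 0.595652, 8142.86 μs; sum = 8143.45 μs.
End-to-end = 8156 μs.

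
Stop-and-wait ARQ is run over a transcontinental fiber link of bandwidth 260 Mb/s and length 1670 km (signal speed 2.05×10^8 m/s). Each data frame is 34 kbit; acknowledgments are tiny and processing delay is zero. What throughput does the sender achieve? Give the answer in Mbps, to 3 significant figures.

2.07 Mbps

t_tx = L/R = 34000/260000000 = 0.000130769 s.
t_prop = 1670000/2.05e+08 = 0.00814634 s; RTT = 0.0162927 s.
Cycle = t_tx + RTT = 0.0164235 s.
Throughput = L / cycle = 34000 / 0.0164235 = 2.07 Mbps.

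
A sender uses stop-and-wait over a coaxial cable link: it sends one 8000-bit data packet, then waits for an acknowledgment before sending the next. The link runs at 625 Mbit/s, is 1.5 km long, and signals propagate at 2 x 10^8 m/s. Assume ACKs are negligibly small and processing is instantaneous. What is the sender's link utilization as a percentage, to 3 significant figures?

t_tx = L/R = 8000/625000000 = 1.28e-05 s.
t_prop = 1500/200000000 = 7.5e-06 s; RTT = 1.5e-05 s.
Cycle = t_tx + RTT = 2.78e-05 s.
Utilization = t_tx / cycle = 1.28e-05/2.78e-05 = 46.0 %.

46.0 %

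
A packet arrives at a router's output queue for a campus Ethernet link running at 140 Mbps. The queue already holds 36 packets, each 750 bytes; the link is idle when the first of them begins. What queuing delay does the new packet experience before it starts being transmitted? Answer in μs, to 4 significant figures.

Each queued packet: L/R = 6000/140000000 = 42.8571 μs.
36 queued → 1542.86 μs.
Queuing delay = 1543 μs.

1543 μs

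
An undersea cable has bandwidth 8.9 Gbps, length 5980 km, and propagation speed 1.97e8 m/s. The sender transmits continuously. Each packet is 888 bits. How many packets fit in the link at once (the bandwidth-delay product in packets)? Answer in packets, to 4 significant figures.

304200 packets

Propagation delay = 5980000 / 197000000 = 0.0303553 s.
BDP = R × t_prop = 8900000000 × 0.0303553 = 270162000 bits.
In packets of 888 bits: 304200 packets.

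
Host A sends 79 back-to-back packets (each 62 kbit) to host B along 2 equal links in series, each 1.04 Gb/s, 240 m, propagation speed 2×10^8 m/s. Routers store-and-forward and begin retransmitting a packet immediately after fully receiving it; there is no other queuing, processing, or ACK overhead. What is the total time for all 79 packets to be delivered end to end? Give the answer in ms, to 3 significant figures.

Per-hop transmission t_tx = L/R = 62000/1040000000 = 0.0596154 ms.
Per-hop propagation t_prop = 240/200000000 = 0.0012 ms.
Pipeline fill: first packet needs 2·t_tx to clear all hops; remaining 78 packets each add one t_tx.
Total = (2+79-1)·t_tx + 2·t_prop = 80·0.0596154 + 2·0.0012 = 4.77 ms.

4.77 ms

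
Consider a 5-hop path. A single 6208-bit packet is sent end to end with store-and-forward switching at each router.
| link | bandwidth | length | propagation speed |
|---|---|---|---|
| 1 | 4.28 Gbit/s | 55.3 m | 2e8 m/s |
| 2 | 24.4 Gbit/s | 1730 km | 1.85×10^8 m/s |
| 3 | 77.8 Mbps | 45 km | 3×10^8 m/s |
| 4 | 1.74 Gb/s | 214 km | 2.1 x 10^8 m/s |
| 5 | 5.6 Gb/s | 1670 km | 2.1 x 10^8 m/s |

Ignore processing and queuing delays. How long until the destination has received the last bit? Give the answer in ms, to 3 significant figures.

Transmission delays (L/R per hop): 0.00145047, 0.000254426, 0.0797943, 0.00356782, 0.00110857 ms; sum = 0.0861756 ms.
Propagation delays (d/s per hop): 0.0002765, 9.35135, 0.15, 1.01905, 7.95238 ms; sum = 18.4731 ms.
End-to-end = 18.6 ms.

18.6 ms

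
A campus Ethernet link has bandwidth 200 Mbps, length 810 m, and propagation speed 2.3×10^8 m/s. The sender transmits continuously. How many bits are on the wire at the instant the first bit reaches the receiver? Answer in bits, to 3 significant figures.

704 bits

Propagation delay = 810 / 2.3e+08 = 3.52174e-06 s.
BDP = R × t_prop = 200000000 × 3.52174e-06 = 704.348 bits.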